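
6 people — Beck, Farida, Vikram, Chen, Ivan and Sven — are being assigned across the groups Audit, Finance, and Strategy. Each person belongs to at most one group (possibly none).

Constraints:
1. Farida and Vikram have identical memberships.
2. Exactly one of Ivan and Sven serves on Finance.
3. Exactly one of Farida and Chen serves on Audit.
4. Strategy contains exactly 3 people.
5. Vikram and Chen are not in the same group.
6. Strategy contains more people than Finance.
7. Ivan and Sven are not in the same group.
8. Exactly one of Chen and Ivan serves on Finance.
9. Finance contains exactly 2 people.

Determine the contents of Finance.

Finance = {Beck, Ivan}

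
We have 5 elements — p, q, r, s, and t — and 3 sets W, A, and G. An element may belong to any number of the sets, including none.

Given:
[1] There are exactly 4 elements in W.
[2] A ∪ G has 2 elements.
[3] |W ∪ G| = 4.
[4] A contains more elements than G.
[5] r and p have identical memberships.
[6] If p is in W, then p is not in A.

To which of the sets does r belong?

r: W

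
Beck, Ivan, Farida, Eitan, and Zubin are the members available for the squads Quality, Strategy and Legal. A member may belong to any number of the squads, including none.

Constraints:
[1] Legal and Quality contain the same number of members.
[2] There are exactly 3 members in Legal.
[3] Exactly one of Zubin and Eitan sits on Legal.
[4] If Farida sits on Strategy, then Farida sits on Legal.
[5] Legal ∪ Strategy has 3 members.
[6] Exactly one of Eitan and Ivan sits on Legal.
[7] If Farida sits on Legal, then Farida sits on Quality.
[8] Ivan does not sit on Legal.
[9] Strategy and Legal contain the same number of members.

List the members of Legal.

Legal = {Beck, Eitan, Farida}

From (8): Ivan ∉ Legal.
(6) (exactly one): Eitan ∈ Legal.
(3) (exactly one): Zubin ∉ Legal.
(2): only 3 candidates remain for Legal, so all are in.
(7): Farida ∈ Quality.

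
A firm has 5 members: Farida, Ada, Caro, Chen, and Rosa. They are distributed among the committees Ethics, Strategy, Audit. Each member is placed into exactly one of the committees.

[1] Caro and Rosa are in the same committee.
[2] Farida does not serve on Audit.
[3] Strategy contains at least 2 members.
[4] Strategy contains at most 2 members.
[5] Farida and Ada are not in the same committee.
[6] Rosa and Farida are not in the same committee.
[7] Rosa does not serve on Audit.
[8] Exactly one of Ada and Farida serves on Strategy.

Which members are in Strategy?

Strategy = {Chen, Farida}

From (2): Farida ∉ Audit.
From (7): Rosa ∉ Audit.
(1): Caro matches Rosa: Caro ∉ Audit.
Suppose Farida ∉ Strategy: no assignment then satisfies all the clues, so Farida ∈ Strategy.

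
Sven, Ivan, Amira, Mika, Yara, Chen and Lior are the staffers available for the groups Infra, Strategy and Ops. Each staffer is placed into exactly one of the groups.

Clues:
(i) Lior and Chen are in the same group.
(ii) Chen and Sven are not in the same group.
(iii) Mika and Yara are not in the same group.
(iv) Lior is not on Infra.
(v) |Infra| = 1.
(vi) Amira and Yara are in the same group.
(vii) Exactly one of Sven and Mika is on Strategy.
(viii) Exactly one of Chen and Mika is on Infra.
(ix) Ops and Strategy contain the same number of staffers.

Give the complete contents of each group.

Infra = {Mika}; Strategy = {Amira, Sven, Yara}; Ops = {Chen, Ivan, Lior}

From (iv): Lior ∉ Infra.
(i): Chen matches Lior: Chen ∉ Infra.
(viii) (exactly one): Mika ∈ Infra.
(iii): Yara ∉ Infra.
(v): Infra already has 1, so the rest are out.
(vii) (exactly one): Sven ∈ Strategy.
(ii): Chen ∉ Strategy.
Only one group left: Chen ∈ Ops.
(i): Lior matches Chen: Lior ∉ Strategy.
(i): Lior matches Chen: Lior ∈ Ops.
Suppose Ivan ∈ Strategy: no assignment then satisfies all the clues, so Ivan ∉ Strategy.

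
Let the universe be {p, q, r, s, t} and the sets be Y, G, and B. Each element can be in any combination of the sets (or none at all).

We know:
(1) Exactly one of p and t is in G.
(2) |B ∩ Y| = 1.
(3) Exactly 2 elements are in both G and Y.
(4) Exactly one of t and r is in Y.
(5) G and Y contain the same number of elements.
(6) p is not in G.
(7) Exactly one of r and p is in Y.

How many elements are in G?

3

From (6): p ∉ G.
(1) (exactly one): t ∈ G.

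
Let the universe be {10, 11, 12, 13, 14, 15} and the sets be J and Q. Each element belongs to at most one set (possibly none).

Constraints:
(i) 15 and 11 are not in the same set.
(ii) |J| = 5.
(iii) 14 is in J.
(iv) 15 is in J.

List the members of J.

J = {10, 12, 13, 14, 15}

From (iii): 14 ∈ J.
From (iv): 15 ∈ J.
(i): 11 ∉ J.
(ii): only 5 candidates remain for J, so all are in.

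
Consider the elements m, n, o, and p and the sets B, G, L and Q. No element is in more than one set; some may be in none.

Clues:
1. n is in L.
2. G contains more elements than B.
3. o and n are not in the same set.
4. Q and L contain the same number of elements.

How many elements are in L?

1

From (1): n ∈ L.
(3): o ∉ L.
Suppose m ∈ B: no assignment then satisfies all the clues, so m ∉ B.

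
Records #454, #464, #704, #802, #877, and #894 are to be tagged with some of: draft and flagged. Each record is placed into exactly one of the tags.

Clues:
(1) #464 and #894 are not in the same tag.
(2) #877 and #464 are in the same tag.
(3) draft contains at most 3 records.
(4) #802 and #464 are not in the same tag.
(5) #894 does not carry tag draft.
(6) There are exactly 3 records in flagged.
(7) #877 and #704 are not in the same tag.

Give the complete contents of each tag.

From (5): #894 ∉ draft.
Only one tag left: #894 ∈ flagged.
(1): #464 ∉ flagged.
(2): #877 matches #464: #877 ∉ flagged.
Only one tag left: #464 ∈ draft.
Only one tag left: #877 ∈ draft.
(4): #802 ∉ draft.
(7): #704 ∉ draft.
Only one tag left: #704 ∈ flagged.
Only one tag left: #802 ∈ flagged.
(6): flagged already has 3, so the rest are out.
Only one tag left: #454 ∈ draft.

draft = {#454, #464, #877}; flagged = {#704, #802, #894}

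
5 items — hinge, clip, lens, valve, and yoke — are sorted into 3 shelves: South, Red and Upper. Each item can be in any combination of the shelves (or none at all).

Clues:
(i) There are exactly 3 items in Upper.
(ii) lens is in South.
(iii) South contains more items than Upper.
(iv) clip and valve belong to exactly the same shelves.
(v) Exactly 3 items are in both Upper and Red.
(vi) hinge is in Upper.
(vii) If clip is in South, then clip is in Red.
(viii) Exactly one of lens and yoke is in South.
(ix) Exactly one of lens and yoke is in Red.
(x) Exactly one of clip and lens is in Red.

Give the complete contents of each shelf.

South = {clip, hinge, lens, valve}; Red = {clip, hinge, valve, yoke}; Upper = {clip, hinge, valve}

From (ii): lens ∈ South.
From (vi): hinge ∈ Upper.
(viii) (exactly one): yoke ∉ South.
Suppose hinge ∉ South: no assignment then satisfies all the clues, so hinge ∈ South.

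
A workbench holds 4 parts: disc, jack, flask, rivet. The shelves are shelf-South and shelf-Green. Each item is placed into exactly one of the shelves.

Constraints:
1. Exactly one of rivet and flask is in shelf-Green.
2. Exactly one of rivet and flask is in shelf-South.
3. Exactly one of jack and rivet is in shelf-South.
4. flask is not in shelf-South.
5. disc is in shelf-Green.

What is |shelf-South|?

From (4): flask ∉ shelf-South.
From (5): disc ∈ shelf-Green.
(2) (exactly one): rivet ∈ shelf-South.
(3) (exactly one): jack ∉ shelf-South.
Only one shelf left: jack ∈ shelf-Green.
Only one shelf left: flask ∈ shelf-Green.

1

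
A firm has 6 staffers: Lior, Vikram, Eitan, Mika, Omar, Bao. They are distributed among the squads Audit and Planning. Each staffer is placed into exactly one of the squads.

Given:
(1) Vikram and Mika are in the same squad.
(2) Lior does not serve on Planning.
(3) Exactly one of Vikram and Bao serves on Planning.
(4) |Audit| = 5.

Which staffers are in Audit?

Audit = {Eitan, Lior, Mika, Omar, Vikram}

From (2): Lior ∉ Planning.
Only one squad left: Lior ∈ Audit.
Suppose Vikram ∉ Audit: no assignment then satisfies all the clues, so Vikram ∈ Audit.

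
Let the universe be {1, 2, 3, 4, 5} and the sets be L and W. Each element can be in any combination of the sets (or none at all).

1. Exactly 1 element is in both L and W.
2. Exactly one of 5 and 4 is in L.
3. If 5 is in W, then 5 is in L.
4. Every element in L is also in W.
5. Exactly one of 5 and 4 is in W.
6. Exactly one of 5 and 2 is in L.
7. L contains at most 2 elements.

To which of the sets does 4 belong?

4: none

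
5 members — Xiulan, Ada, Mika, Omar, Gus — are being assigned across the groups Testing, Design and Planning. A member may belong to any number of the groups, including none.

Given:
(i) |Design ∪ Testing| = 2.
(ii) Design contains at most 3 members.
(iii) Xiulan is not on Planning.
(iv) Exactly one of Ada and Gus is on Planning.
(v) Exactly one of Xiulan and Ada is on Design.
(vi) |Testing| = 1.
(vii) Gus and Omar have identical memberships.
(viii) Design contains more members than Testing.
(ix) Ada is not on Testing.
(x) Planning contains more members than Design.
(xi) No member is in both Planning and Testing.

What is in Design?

From (iii): Xiulan ∉ Planning.
From (ix): Ada ∉ Testing.
Suppose Xiulan ∉ Design: no assignment then satisfies all the clues, so Xiulan ∈ Design.

Design = {Mika, Xiulan}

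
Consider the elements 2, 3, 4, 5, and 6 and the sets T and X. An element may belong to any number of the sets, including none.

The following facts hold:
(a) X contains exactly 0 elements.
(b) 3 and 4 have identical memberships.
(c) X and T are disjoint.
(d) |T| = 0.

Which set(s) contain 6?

6: none

(a): X already has 0, so the rest are out.
(d): T already has 0, so the rest are out.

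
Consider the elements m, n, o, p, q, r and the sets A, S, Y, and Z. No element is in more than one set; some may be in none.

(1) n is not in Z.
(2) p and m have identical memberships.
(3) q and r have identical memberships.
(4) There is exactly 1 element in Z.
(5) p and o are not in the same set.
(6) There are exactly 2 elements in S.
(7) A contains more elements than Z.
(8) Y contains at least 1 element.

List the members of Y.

Y = {n}

From (1): n ∉ Z.
Suppose m ∈ Y: no assignment then satisfies all the clues, so m ∉ Y.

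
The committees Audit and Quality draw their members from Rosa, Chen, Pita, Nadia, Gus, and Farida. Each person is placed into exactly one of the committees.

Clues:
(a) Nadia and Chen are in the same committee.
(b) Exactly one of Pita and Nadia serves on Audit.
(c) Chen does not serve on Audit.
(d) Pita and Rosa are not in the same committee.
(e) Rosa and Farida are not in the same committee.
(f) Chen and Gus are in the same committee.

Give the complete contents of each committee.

From (c): Chen ∉ Audit.
(a): Nadia matches Chen: Nadia ∉ Audit.
(b) (exactly one): Pita ∈ Audit.
(d): Rosa ∉ Audit.
(f): Gus matches Chen: Gus ∉ Audit.
Only one committee left: Rosa ∈ Quality.
Only one committee left: Chen ∈ Quality.
Only one committee left: Nadia ∈ Quality.
Only one committee left: Gus ∈ Quality.
(e): Farida ∉ Quality.
Only one committee left: Farida ∈ Audit.

Audit = {Farida, Pita}; Quality = {Chen, Gus, Nadia, Rosa}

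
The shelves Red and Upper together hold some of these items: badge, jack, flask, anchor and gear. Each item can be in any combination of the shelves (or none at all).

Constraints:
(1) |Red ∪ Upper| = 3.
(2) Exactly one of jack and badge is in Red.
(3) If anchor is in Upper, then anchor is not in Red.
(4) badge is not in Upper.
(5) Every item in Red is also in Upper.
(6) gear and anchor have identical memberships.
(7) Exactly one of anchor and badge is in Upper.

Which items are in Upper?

Upper = {anchor, gear, jack}

From (4): badge ∉ Upper.
(5) contrapositive: badge ∉ Red.
(7) (exactly one): anchor ∈ Upper.
(2) (exactly one): jack ∈ Red.
(3): anchor ∉ Red.
(5) with jack ∈ Red: jack ∈ Upper.
(6): gear matches anchor: gear ∉ Red.
(6): gear matches anchor: gear ∈ Upper.
Suppose flask ∈ Upper: no assignment then satisfies all the clues, so flask ∉ Upper.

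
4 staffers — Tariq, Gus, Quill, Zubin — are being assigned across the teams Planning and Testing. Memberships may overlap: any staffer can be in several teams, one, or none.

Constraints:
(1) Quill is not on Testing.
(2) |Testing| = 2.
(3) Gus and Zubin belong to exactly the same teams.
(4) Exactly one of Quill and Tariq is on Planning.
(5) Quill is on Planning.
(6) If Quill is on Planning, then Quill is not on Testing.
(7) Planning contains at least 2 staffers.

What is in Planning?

Planning = {Gus, Quill, Zubin}

From (1): Quill ∉ Testing.
From (5): Quill ∈ Planning.
(4) (exactly one): Tariq ∉ Planning.
Suppose Gus ∉ Planning: no assignment then satisfies all the clues, so Gus ∈ Planning.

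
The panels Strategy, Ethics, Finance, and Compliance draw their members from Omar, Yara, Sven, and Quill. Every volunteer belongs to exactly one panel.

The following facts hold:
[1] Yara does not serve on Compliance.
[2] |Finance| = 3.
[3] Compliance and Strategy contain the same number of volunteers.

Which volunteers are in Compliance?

Compliance = {}

From (1): Yara ∉ Compliance.
Suppose Omar ∈ Compliance: no assignment then satisfies all the clues, so Omar ∉ Compliance.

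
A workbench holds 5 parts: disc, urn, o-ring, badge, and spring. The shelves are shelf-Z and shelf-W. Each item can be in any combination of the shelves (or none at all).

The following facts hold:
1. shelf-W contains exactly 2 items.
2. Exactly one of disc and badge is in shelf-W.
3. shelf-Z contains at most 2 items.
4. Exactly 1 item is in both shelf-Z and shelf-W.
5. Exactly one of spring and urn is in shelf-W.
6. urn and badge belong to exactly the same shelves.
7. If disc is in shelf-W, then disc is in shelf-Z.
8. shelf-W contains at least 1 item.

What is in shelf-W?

shelf-W = {disc, spring}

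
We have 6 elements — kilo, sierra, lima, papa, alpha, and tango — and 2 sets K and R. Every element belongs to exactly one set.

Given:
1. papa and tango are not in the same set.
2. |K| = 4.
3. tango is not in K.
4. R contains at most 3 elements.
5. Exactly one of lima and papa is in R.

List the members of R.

From (3): tango ∉ K.
Only one set left: tango ∈ R.
(1): papa ∉ R.
(5) (exactly one): lima ∈ R.
Only one set left: papa ∈ K.
(2): only 4 candidates remain for K, so all are in.

R = {lima, tango}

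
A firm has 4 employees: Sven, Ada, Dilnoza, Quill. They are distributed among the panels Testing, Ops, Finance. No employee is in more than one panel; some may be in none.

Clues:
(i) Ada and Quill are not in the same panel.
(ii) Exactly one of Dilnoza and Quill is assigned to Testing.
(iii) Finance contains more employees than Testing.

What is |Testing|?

1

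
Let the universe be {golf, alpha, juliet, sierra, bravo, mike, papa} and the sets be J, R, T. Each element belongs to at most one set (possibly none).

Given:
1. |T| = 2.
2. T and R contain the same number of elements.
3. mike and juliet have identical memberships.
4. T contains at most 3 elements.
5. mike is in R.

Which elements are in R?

From (5): mike ∈ R.
(3): juliet matches mike: juliet ∉ J.
(3): juliet matches mike: juliet ∈ R.
Suppose golf ∈ R: no assignment then satisfies all the clues, so golf ∉ R.

R = {juliet, mike}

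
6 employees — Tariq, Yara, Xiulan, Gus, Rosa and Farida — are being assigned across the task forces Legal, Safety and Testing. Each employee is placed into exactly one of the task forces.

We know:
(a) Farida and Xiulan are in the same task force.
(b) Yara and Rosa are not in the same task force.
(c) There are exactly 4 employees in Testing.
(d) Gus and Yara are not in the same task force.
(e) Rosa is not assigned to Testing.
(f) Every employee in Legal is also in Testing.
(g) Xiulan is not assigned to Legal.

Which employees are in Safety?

Safety = {Gus, Rosa}

From (e): Rosa ∉ Testing.
From (g): Xiulan ∉ Legal.
(a): Farida matches Xiulan: Farida ∉ Legal.
(f) contrapositive: Rosa ∉ Legal.
Only one task force left: Rosa ∈ Safety.
(b): Yara ∉ Safety.
Suppose Tariq ∈ Safety: no assignment then satisfies all the clues, so Tariq ∉ Safety.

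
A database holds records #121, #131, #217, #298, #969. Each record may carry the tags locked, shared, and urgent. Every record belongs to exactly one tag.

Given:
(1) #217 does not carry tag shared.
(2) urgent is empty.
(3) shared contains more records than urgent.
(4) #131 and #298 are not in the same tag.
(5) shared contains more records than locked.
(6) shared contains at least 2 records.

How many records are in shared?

3

From (1): #217 ∉ shared.
(2): urgent already has 0, so the rest are out.
Only one tag left: #217 ∈ locked.
Suppose #121 ∈ locked: no assignment then satisfies all the clues, so #121 ∉ locked.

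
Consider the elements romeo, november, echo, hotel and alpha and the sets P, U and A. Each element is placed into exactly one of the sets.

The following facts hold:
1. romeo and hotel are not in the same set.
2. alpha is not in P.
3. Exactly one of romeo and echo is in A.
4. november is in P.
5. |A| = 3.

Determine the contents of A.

From (2): alpha ∉ P.
From (4): november ∈ P.
Suppose romeo ∈ A: no assignment then satisfies all the clues, so romeo ∉ A.

A = {alpha, echo, hotel}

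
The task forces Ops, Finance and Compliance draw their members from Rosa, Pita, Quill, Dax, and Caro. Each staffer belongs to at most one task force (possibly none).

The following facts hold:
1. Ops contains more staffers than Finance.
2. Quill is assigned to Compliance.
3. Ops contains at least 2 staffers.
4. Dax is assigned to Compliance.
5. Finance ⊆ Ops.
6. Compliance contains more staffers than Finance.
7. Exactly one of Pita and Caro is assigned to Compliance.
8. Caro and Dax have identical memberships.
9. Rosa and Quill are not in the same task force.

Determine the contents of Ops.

From (2): Quill ∈ Compliance.
From (4): Dax ∈ Compliance.
(8): Caro matches Dax: Caro ∉ Ops.
(8): Caro matches Dax: Caro ∉ Finance.
(8): Caro matches Dax: Caro ∈ Compliance.
(9): Rosa ∉ Compliance.
(3): only 2 candidates remain for Ops, so all are in.

Ops = {Pita, Rosa}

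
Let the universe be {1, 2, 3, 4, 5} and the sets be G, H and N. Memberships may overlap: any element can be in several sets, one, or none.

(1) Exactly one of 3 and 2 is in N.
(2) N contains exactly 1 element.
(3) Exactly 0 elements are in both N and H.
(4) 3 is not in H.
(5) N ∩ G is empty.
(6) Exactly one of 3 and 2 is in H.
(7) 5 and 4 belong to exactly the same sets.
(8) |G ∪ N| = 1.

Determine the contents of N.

N = {3}

From (4): 3 ∉ H.
(6) (exactly one): 2 ∈ H.
Suppose 1 ∈ N: no assignment then satisfies all the clues, so 1 ∉ N.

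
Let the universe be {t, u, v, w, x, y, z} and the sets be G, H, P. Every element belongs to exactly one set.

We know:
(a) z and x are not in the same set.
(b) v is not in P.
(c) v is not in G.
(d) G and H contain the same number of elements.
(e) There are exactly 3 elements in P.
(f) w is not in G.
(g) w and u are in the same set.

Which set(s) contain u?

From (b): v ∉ P.
From (c): v ∉ G.
From (f): w ∉ G.
(g): u matches w: u ∉ G.
Only one set left: v ∈ H.
Suppose u ∈ H: no assignment then satisfies all the clues, so u ∉ H.

u: P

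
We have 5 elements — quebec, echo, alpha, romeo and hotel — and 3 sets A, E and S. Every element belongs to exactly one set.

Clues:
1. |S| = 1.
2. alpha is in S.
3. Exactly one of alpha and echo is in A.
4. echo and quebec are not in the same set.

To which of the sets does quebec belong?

From (2): alpha ∈ S.
(1): S already has 1, so the rest are out.
(3) (exactly one): echo ∈ A.
(4): quebec ∉ A.
Only one set left: quebec ∈ E.

quebec: E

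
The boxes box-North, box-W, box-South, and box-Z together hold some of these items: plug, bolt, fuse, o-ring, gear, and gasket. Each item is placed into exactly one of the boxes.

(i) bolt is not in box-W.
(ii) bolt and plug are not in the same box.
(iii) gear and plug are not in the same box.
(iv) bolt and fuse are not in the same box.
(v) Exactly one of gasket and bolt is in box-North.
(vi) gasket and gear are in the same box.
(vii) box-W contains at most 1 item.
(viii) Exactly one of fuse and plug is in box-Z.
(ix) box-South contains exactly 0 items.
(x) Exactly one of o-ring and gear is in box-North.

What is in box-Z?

box-Z = {fuse, gasket, gear}

From (i): bolt ∉ box-W.
(ix): box-South already has 0, so the rest are out.
Suppose plug ∈ box-Z: no assignment then satisfies all the clues, so plug ∉ box-Z.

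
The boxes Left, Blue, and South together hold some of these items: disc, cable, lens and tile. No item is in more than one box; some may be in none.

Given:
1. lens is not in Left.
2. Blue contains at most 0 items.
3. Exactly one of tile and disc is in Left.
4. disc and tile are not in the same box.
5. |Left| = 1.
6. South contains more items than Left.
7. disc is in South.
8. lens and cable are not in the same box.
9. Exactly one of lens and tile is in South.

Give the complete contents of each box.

Left = {tile}; Blue = {}; South = {disc, lens}

From (1): lens ∉ Left.
From (7): disc ∈ South.
(2): Blue already has 0, so the rest are out.
(3) (exactly one): tile ∈ Left.
(5): Left already has 1, so the rest are out.
(9) (exactly one): lens ∈ South.
(8): cable ∉ South.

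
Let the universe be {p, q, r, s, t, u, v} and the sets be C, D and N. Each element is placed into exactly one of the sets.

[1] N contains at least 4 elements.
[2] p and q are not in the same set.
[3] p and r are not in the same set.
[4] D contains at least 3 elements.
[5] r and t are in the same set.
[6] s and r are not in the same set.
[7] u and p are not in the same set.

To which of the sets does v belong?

v: D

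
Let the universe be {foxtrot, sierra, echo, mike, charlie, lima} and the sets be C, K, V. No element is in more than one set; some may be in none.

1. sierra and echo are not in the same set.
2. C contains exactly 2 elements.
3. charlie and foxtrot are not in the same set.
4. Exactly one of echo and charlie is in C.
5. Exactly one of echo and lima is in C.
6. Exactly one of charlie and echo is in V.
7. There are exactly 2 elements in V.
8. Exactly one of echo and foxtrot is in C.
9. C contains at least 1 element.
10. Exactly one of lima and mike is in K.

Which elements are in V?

V = {charlie, sierra}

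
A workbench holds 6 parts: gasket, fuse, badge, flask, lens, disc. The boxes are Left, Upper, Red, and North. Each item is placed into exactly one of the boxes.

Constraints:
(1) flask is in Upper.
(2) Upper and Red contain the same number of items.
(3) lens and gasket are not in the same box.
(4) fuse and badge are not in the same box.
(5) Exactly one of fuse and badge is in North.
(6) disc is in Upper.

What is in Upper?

Upper = {disc, flask}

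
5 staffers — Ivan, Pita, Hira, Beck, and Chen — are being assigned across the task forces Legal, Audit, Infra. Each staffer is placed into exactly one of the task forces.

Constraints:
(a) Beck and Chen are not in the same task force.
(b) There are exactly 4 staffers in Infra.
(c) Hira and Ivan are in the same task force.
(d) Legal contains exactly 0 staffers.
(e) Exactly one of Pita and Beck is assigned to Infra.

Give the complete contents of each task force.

Legal = {}; Audit = {Beck}; Infra = {Chen, Hira, Ivan, Pita}

(d): Legal already has 0, so the rest are out.
Suppose Ivan ∈ Audit: no assignment then satisfies all the clues, so Ivan ∉ Audit.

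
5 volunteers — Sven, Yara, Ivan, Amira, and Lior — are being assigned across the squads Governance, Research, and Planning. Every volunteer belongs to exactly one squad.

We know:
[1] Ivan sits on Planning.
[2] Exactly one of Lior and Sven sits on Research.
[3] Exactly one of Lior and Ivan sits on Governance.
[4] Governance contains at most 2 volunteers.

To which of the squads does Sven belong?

From (1): Ivan ∈ Planning.
(3) (exactly one): Lior ∈ Governance.
(2) (exactly one): Sven ∈ Research.

Sven: Research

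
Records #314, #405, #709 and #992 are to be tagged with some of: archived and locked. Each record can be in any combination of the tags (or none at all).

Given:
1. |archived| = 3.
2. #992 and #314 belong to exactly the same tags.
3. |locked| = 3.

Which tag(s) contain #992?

#992: archived, locked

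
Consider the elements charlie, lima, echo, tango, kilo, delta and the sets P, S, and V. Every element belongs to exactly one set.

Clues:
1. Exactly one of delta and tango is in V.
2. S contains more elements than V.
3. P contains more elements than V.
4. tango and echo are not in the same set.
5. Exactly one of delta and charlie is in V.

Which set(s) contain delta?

delta: V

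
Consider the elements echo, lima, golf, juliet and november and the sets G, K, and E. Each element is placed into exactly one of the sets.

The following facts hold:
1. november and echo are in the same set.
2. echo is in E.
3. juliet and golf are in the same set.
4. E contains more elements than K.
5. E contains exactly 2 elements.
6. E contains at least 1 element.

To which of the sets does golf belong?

From (2): echo ∈ E.
(1): november matches echo: november ∉ G.
(1): november matches echo: november ∉ K.
(1): november matches echo: november ∈ E.
(5): E already has 2, so the rest are out.
Suppose golf ∉ G: no assignment then satisfies all the clues, so golf ∈ G.

golf: G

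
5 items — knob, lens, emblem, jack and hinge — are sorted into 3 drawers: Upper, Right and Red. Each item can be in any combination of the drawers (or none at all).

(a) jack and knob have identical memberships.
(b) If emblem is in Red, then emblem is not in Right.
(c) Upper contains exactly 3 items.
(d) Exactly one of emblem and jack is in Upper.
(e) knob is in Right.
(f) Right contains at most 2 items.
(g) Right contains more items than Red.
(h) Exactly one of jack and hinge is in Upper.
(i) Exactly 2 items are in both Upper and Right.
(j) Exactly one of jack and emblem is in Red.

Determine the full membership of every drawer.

Upper = {jack, knob, lens}; Right = {jack, knob}; Red = {emblem}

From (e): knob ∈ Right.
(a): jack matches knob: jack ∈ Right.
(f): Right already has 2, so the rest are out.
Suppose knob ∉ Upper: no assignment then satisfies all the clues, so knob ∈ Upper.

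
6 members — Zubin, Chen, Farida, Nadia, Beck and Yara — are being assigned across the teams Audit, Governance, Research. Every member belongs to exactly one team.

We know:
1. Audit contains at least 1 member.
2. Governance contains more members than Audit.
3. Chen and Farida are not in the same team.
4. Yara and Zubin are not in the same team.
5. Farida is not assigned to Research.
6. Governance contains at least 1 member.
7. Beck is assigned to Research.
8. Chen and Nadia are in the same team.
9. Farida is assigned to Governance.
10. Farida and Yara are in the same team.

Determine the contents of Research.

Research = {Beck, Chen, Nadia}

From (5): Farida ∉ Research.
From (7): Beck ∈ Research.
From (9): Farida ∈ Governance.
(3): Chen ∉ Governance.
(8): Nadia matches Chen: Nadia ∉ Governance.
(10): Yara matches Farida: Yara ∉ Audit.
(10): Yara matches Farida: Yara ∈ Governance.
(4): Zubin ∉ Governance.
Suppose Zubin ∈ Research: no assignment then satisfies all the clues, so Zubin ∉ Research.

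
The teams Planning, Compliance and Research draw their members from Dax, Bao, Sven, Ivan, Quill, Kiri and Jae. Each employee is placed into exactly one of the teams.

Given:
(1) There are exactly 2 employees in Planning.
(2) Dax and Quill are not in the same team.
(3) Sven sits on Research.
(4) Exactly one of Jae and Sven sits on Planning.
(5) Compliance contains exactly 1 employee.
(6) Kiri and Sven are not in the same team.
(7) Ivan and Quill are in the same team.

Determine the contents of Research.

Research = {Bao, Ivan, Quill, Sven}

From (3): Sven ∈ Research.
(4) (exactly one): Jae ∈ Planning.
(6): Kiri ∉ Research.
Suppose Dax ∈ Research: no assignment then satisfies all the clues, so Dax ∉ Research.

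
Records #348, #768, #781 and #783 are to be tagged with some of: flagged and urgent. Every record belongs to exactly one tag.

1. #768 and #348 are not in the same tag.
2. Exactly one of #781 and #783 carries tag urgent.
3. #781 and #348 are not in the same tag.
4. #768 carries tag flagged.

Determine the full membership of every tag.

flagged = {#768, #781}; urgent = {#348, #783}

From (4): #768 ∈ flagged.
(1): #348 ∉ flagged.
Only one tag left: #348 ∈ urgent.
(3): #781 ∉ urgent.
Only one tag left: #781 ∈ flagged.
(2) (exactly one): #783 ∈ urgent.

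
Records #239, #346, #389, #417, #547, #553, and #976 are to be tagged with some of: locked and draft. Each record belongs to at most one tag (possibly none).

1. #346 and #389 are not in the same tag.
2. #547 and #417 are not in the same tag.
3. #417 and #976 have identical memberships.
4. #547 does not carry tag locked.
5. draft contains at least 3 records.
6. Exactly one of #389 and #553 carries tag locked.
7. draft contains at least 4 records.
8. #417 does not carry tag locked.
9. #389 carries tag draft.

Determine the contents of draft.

draft = {#239, #389, #417, #976}

From (4): #547 ∉ locked.
From (8): #417 ∉ locked.
From (9): #389 ∈ draft.
(1): #346 ∉ draft.
(3): #976 matches #417: #976 ∉ locked.
(6) (exactly one): #553 ∈ locked.
Suppose #239 ∉ draft: no assignment then satisfies all the clues, so #239 ∈ draft.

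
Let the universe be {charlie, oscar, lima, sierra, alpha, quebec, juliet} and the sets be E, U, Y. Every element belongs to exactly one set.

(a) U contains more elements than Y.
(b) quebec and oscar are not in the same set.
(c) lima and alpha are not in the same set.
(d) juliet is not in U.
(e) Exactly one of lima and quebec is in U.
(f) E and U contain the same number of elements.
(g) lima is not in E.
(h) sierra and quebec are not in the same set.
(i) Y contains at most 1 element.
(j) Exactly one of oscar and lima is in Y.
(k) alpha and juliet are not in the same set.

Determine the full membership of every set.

E = {juliet, oscar, sierra}; U = {alpha, charlie, quebec}; Y = {lima}

From (d): juliet ∉ U.
From (g): lima ∉ E.
Suppose charlie ∈ E: no assignment then satisfies all the clues, so charlie ∉ E.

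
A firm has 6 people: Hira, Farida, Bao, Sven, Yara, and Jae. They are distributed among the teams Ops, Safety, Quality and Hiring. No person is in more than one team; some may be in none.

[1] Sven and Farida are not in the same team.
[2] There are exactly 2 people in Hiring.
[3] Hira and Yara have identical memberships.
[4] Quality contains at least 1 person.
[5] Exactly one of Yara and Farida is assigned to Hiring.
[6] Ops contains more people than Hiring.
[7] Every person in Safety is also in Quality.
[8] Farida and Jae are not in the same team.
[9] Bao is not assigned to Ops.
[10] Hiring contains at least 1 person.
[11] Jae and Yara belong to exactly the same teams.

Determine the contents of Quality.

Quality = {Sven}

From (9): Bao ∉ Ops.
Suppose Hira ∈ Quality: no assignment then satisfies all the clues, so Hira ∉ Quality.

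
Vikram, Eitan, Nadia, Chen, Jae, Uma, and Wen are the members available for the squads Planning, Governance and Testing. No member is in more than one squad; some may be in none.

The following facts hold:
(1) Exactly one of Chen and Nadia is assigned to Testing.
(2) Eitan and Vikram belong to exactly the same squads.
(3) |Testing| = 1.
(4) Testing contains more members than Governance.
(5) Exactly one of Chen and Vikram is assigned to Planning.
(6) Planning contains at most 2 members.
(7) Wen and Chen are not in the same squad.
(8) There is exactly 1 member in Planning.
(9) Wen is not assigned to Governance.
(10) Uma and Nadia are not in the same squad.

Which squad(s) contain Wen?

Wen: none

From (9): Wen ∉ Governance.
Suppose Wen ∈ Planning: no assignment then satisfies all the clues, so Wen ∉ Planning.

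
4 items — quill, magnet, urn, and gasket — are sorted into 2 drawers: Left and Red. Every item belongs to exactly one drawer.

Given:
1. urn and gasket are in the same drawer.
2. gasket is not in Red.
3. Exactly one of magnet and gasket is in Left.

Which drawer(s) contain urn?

From (2): gasket ∉ Red.
(1): urn matches gasket: urn ∉ Red.
Only one drawer left: urn ∈ Left.
Only one drawer left: gasket ∈ Left.
(3) (exactly one): magnet ∉ Left.
Only one drawer left: magnet ∈ Red.

urn: Left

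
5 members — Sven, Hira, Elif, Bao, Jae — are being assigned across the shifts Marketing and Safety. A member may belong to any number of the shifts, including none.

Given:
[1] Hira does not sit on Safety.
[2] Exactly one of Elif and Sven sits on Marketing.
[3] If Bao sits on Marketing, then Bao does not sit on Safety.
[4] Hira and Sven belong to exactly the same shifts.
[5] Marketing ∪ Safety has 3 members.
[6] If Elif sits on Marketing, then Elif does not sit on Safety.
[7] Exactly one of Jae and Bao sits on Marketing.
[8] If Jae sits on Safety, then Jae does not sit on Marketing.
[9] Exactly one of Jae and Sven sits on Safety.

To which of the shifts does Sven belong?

Sven: none

From (1): Hira ∉ Safety.
(4): Sven matches Hira: Sven ∉ Safety.
(9) (exactly one): Jae ∈ Safety.
(8): Jae ∉ Marketing.
(7) (exactly one): Bao ∈ Marketing.
(3): Bao ∉ Safety.
Suppose Sven ∈ Marketing: no assignment then satisfies all the clues, so Sven ∉ Marketing.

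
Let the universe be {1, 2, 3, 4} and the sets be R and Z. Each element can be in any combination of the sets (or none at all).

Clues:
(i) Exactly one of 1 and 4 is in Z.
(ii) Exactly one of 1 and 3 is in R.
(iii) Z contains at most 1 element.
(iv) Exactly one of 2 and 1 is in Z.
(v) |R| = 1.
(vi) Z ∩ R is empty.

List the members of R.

R = {3}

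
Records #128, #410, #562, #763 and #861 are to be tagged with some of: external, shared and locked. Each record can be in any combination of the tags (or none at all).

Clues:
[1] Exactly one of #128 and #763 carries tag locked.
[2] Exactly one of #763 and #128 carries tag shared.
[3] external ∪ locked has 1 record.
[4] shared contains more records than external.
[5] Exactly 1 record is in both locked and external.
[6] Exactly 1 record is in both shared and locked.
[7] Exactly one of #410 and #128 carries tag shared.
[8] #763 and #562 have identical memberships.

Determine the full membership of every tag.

external = {#128}; shared = {#128, #861}; locked = {#128}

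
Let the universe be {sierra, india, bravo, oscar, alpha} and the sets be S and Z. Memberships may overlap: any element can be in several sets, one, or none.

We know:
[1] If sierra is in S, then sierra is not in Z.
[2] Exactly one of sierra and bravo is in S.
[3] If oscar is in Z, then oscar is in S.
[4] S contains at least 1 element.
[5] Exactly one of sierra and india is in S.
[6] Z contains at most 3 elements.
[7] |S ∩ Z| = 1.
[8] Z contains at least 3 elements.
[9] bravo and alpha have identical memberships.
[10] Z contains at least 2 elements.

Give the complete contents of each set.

S = {oscar, sierra}; Z = {alpha, bravo, oscar}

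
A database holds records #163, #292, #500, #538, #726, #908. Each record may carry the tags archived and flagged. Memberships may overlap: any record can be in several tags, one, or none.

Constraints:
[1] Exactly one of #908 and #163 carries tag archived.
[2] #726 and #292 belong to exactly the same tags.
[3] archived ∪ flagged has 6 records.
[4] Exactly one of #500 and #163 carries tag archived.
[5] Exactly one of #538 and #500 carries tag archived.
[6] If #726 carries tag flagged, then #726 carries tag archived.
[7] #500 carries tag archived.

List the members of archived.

archived = {#292, #500, #726, #908}

From (7): #500 ∈ archived.
(4) (exactly one): #163 ∉ archived.
(5) (exactly one): #538 ∉ archived.
(1) (exactly one): #908 ∈ archived.
Suppose #292 ∉ archived: no assignment then satisfies all the clues, so #292 ∈ archived.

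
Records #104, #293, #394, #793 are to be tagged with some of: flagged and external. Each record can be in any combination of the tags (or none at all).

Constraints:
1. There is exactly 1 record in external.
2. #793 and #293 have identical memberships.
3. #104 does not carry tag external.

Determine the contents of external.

external = {#394}

From (3): #104 ∉ external.
Suppose #293 ∈ external: no assignment then satisfies all the clues, so #293 ∉ external.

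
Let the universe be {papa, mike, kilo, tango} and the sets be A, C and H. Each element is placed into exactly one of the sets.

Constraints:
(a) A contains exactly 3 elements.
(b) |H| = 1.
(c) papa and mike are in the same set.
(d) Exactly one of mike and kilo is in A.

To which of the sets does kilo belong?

kilo: H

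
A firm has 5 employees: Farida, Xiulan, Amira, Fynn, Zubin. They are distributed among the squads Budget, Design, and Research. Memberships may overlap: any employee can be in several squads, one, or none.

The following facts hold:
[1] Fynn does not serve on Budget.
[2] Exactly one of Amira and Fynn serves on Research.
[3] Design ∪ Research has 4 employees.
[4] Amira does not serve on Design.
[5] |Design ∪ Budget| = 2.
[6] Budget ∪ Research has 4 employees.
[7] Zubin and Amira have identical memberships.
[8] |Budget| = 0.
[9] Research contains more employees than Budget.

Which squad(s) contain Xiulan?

Xiulan: Design, Research

From (1): Fynn ∉ Budget.
From (4): Amira ∉ Design.
(7): Zubin matches Amira: Zubin ∉ Design.
(8): Budget already has 0, so the rest are out.
Suppose Xiulan ∉ Design: no assignment then satisfies all the clues, so Xiulan ∈ Design.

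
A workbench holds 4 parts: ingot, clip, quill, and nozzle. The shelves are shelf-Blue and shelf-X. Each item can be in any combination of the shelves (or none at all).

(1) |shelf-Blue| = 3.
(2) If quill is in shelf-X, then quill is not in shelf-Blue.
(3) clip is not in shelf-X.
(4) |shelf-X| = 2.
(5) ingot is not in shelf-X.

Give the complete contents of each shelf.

From (3): clip ∉ shelf-X.
From (5): ingot ∉ shelf-X.
(4): only 2 candidates remain for shelf-X, so all are in.
(2): quill ∉ shelf-Blue.
(1): only 3 candidates remain for shelf-Blue, so all are in.

shelf-Blue = {clip, ingot, nozzle}; shelf-X = {nozzle, quill}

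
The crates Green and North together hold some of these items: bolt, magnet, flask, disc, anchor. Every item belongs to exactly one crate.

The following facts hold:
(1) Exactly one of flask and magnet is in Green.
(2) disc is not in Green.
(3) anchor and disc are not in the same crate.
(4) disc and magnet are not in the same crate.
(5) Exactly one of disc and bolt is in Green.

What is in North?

From (2): disc ∉ Green.
(5) (exactly one): bolt ∈ Green.
Only one crate left: disc ∈ North.
(3): anchor ∉ North.
(4): magnet ∉ North.
Only one crate left: magnet ∈ Green.
Only one crate left: anchor ∈ Green.
(1) (exactly one): flask ∉ Green.
Only one crate left: flask ∈ North.

North = {disc, flask}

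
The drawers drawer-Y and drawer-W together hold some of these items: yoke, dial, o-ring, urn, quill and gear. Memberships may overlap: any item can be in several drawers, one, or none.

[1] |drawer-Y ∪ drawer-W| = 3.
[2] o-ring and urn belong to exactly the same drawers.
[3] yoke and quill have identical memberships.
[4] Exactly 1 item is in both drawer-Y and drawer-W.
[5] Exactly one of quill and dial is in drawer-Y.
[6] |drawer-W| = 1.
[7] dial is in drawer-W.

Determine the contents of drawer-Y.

drawer-Y = {dial, o-ring, urn}

From (7): dial ∈ drawer-W.
(6): drawer-W already has 1, so the rest are out.
Suppose yoke ∈ drawer-Y: no assignment then satisfies all the clues, so yoke ∉ drawer-Y.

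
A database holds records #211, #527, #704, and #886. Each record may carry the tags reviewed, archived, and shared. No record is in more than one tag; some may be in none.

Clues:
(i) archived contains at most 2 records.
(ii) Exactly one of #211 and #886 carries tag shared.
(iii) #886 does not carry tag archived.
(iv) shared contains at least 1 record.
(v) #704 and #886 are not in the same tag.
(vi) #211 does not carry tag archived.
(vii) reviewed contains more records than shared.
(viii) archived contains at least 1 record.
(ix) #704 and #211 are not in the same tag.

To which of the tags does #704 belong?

From (iii): #886 ∉ archived.
From (vi): #211 ∉ archived.
Suppose #704 ∈ reviewed: no assignment then satisfies all the clues, so #704 ∉ reviewed.

#704: archived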